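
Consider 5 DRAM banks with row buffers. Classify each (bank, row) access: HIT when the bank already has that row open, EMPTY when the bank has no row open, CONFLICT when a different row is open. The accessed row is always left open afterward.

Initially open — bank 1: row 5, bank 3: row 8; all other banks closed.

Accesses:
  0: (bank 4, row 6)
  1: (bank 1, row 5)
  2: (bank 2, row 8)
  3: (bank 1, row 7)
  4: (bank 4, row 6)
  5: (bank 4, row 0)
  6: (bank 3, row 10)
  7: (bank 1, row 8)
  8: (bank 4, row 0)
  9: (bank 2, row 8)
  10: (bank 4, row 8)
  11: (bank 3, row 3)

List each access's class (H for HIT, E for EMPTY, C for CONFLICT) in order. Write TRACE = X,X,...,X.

  [0] b4 r6: no row ⇒ E
  [1] b1 r5: had r5 ⇒ H
  [2] b2 r8: no row ⇒ E
  [3] b1 r7: had r5 ⇒ C
  [4] b4 r6: had r6 ⇒ H
  [5] b4 r0: had r6 ⇒ C
  [6] b3 r10: had r8 ⇒ C
  [7] b1 r8: had r7 ⇒ C
  [8] b4 r0: had r0 ⇒ H
  [9] b2 r8: had r8 ⇒ H
  [10] b4 r8: had r0 ⇒ C
  [11] b3 r3: had r10 ⇒ C

TRACE = E,H,E,C,H,C,C,C,H,H,C,C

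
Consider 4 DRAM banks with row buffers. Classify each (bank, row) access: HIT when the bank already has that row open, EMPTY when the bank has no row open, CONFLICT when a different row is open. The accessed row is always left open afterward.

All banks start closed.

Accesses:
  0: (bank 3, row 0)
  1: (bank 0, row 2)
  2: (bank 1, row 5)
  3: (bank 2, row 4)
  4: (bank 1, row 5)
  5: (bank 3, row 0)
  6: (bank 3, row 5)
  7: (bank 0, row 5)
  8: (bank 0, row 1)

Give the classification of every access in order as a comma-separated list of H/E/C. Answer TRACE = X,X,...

#0 (3,0) E
#1 (0,2) E
#2 (1,5) E
#3 (2,4) E
#4 (1,5) H  (was 5)
#5 (3,0) H  (was 0)
#6 (3,5) C  (was 0)
#7 (0,5) C  (was 2)
#8 (0,1) C  (was 5)

TRACE = E,E,E,E,H,H,C,C,C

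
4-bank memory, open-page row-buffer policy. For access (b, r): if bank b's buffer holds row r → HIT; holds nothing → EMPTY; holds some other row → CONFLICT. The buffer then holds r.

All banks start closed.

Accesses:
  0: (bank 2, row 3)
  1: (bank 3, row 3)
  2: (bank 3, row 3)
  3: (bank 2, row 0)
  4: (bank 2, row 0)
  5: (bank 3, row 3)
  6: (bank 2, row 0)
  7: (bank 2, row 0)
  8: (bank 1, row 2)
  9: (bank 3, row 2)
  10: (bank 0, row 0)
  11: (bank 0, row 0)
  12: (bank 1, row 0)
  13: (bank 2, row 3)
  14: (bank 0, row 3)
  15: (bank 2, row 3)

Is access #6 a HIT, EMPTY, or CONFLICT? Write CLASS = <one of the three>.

CLASS = HIT

step 0: bank2 None->3 [EMPTY]
step 1: bank3 None->3 [EMPTY]
step 2: bank3 3->3 [HIT]
step 3: bank2 3->0 [CONFLICT]
step 4: bank2 0->0 [HIT]
step 5: bank3 3->3 [HIT]
step 6: bank2 0->0 [HIT]
step 7: bank2 0->0 [HIT]
step 8: bank1 None->2 [EMPTY]
step 9: bank3 3->2 [CONFLICT]
step 10: bank0 None->0 [EMPTY]
step 11: bank0 0->0 [HIT]
step 12: bank1 2->0 [CONFLICT]
step 13: bank2 0->3 [CONFLICT]
step 14: bank0 0->3 [CONFLICT]
step 15: bank2 3->3 [HIT]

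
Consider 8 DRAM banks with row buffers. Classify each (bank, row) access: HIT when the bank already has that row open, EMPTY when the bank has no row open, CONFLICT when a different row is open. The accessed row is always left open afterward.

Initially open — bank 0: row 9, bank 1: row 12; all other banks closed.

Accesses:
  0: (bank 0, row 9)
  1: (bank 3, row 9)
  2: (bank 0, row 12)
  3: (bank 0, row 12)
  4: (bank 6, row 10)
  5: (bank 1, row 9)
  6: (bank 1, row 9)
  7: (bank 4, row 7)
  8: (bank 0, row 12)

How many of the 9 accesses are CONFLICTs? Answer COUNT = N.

COUNT = 2

  [0] b0 r9: had r9 ⇒ H
  [1] b3 r9: no row ⇒ E
  [2] b0 r12: had r9 ⇒ C
  [3] b0 r12: had r12 ⇒ H
  [4] b6 r10: no row ⇒ E
  [5] b1 r9: had r12 ⇒ C
  [6] b1 r9: had r9 ⇒ H
  [7] b4 r7: no row ⇒ E
  [8] b0 r12: had r12 ⇒ H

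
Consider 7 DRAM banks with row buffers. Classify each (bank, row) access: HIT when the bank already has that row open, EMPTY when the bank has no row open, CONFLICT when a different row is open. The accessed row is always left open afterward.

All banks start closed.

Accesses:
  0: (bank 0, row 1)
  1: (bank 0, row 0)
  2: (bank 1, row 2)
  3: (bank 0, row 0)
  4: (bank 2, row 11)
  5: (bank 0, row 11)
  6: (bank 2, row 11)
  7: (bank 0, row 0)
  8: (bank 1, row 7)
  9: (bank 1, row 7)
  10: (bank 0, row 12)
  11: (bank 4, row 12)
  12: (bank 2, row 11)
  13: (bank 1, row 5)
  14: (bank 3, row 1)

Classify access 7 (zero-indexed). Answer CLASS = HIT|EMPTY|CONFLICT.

CLASS = CONFLICT

  [0] b0 r1: no row ⇒ E
  [1] b0 r0: had r1 ⇒ C
  [2] b1 r2: no row ⇒ E
  [3] b0 r0: had r0 ⇒ H
  [4] b2 r11: no row ⇒ E
  [5] b0 r11: had r0 ⇒ C
  [6] b2 r11: had r11 ⇒ H
  [7] b0 r0: had r11 ⇒ C
  [8] b1 r7: had r2 ⇒ C
  [9] b1 r7: had r7 ⇒ H
  [10] b0 r12: had r0 ⇒ C
  [11] b4 r12: no row ⇒ E
  [12] b2 r11: had r11 ⇒ H
  [13] b1 r5: had r7 ⇒ C
  [14] b3 r1: no row ⇒ E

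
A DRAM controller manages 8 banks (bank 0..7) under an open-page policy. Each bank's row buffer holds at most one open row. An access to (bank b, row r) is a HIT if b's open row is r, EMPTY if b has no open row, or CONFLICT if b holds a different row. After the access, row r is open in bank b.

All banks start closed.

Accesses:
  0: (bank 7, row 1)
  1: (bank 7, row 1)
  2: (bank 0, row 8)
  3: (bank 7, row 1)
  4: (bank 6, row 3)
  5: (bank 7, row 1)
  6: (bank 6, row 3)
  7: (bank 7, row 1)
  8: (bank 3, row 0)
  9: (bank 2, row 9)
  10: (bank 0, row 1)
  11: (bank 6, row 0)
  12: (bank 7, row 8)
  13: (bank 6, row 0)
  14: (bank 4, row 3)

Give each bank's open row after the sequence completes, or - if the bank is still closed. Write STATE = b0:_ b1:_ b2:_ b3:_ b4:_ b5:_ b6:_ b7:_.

STATE = b0:1 b1:- b2:9 b3:0 b4:3 b5:- b6:0 b7:8

0: bank 7 row 1 — prev None → EMPTY
1: bank 7 row 1 — prev 1 → HIT
2: bank 0 row 8 — prev None → EMPTY
3: bank 7 row 1 — prev 1 → HIT
4: bank 6 row 3 — prev None → EMPTY
5: bank 7 row 1 — prev 1 → HIT
6: bank 6 row 3 — prev 3 → HIT
7: bank 7 row 1 — prev 1 → HIT
8: bank 3 row 0 — prev None → EMPTY
9: bank 2 row 9 — prev None → EMPTY
10: bank 0 row 1 — prev 8 → CONFLICT
11: bank 6 row 0 — prev 3 → CONFLICT
12: bank 7 row 8 — prev 1 → CONFLICT
13: bank 6 row 0 — prev 0 → HIT
14: bank 4 row 3 — prev None → EMPTY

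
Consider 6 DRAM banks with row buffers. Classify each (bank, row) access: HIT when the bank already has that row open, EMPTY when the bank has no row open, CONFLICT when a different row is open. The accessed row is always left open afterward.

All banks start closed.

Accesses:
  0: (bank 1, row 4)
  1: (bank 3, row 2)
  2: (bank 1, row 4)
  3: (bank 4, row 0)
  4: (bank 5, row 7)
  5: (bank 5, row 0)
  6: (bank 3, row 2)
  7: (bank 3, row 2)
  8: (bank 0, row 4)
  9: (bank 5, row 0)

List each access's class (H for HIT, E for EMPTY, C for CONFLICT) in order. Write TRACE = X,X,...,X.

step 0: bank1 None->4 [EMPTY]
step 1: bank3 None->2 [EMPTY]
step 2: bank1 4->4 [HIT]
step 3: bank4 None->0 [EMPTY]
step 4: bank5 None->7 [EMPTY]
step 5: bank5 7->0 [CONFLICT]
step 6: bank3 2->2 [HIT]
step 7: bank3 2->2 [HIT]
step 8: bank0 None->4 [EMPTY]
step 9: bank5 0->0 [HIT]

TRACE = E,E,H,E,E,C,H,H,E,H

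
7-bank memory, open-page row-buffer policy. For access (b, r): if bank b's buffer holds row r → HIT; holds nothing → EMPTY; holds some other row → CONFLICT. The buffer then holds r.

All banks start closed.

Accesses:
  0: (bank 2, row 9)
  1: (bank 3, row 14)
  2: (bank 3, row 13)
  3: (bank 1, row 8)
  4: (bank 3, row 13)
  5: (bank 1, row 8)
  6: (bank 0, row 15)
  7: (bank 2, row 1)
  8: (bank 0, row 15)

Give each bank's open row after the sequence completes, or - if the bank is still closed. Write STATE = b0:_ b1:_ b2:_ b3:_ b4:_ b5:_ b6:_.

#0 (2,9) E
#1 (3,14) E
#2 (3,13) C  (was 14)
#3 (1,8) E
#4 (3,13) H  (was 13)
#5 (1,8) H  (was 8)
#6 (0,15) E
#7 (2,1) C  (was 9)
#8 (0,15) H  (was 15)

STATE = b0:15 b1:8 b2:1 b3:13 b4:- b5:- b6:-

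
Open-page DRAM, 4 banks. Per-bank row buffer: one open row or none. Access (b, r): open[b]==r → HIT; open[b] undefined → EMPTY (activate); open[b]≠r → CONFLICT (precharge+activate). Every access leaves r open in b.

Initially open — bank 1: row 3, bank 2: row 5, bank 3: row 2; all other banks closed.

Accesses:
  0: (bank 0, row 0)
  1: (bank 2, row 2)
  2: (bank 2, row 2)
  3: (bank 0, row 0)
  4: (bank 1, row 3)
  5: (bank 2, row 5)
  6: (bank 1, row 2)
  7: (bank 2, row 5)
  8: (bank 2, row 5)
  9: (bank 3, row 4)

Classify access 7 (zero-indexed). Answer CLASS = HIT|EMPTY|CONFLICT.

CLASS = HIT

0: bank 0 row 0 — prev None → EMPTY
1: bank 2 row 2 — prev 5 → CONFLICT
2: bank 2 row 2 — prev 2 → HIT
3: bank 0 row 0 — prev 0 → HIT
4: bank 1 row 3 — prev 3 → HIT
5: bank 2 row 5 — prev 2 → CONFLICT
6: bank 1 row 2 — prev 3 → CONFLICT
7: bank 2 row 5 — prev 5 → HIT
8: bank 2 row 5 — prev 5 → HIT
9: bank 3 row 4 — prev 2 → CONFLICT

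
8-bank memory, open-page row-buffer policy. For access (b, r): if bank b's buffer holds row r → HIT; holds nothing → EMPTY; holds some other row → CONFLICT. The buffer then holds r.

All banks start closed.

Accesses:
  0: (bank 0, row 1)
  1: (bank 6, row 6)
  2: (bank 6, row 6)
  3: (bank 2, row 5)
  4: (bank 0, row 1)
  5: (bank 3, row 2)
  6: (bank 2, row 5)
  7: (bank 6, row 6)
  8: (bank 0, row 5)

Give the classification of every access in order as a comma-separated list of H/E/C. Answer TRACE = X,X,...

0: bank 0 row 1 — prev None → EMPTY
1: bank 6 row 6 — prev None → EMPTY
2: bank 6 row 6 — prev 6 → HIT
3: bank 2 row 5 — prev None → EMPTY
4: bank 0 row 1 — prev 1 → HIT
5: bank 3 row 2 — prev None → EMPTY
6: bank 2 row 5 — prev 5 → HIT
7: bank 6 row 6 — prev 6 → HIT
8: bank 0 row 5 — prev 1 → CONFLICT

TRACE = E,E,H,E,H,E,H,H,C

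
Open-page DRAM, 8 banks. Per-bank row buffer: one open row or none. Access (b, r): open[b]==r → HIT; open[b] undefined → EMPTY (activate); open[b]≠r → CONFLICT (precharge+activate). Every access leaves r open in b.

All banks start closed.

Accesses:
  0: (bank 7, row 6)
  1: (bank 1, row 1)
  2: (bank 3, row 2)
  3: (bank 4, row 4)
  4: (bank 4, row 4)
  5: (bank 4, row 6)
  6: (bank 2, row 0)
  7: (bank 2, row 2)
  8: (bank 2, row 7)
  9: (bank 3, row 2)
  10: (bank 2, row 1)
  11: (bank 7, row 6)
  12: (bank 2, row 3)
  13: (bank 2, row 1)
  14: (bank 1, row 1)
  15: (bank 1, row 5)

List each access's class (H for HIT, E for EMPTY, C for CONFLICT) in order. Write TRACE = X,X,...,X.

#0 (7,6) E
#1 (1,1) E
#2 (3,2) E
#3 (4,4) E
#4 (4,4) H  (was 4)
#5 (4,6) C  (was 4)
#6 (2,0) E
#7 (2,2) C  (was 0)
#8 (2,7) C  (was 2)
#9 (3,2) H  (was 2)
#10 (2,1) C  (was 7)
#11 (7,6) H  (was 6)
#12 (2,3) C  (was 1)
#13 (2,1) C  (was 3)
#14 (1,1) H  (was 1)
#15 (1,5) C  (was 1)

TRACE = E,E,E,E,H,C,E,C,C,H,C,H,C,C,H,C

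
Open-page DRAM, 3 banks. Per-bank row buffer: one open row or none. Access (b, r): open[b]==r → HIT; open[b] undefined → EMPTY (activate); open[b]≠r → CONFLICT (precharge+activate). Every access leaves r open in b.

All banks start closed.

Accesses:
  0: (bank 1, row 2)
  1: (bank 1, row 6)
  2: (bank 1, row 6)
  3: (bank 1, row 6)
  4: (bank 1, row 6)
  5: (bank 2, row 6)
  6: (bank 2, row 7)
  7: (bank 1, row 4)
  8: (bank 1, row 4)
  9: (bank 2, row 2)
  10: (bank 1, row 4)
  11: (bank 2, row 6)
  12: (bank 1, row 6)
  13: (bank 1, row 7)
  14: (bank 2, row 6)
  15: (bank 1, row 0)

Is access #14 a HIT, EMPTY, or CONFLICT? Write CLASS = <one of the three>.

CLASS = HIT

#0 (1,2) E
#1 (1,6) C  (was 2)
#2 (1,6) H  (was 6)
#3 (1,6) H  (was 6)
#4 (1,6) H  (was 6)
#5 (2,6) E
#6 (2,7) C  (was 6)
#7 (1,4) C  (was 6)
#8 (1,4) H  (was 4)
#9 (2,2) C  (was 7)
#10 (1,4) H  (was 4)
#11 (2,6) C  (was 2)
#12 (1,6) C  (was 4)
#13 (1,7) C  (was 6)
#14 (2,6) H  (was 6)
#15 (1,0) C  (was 7)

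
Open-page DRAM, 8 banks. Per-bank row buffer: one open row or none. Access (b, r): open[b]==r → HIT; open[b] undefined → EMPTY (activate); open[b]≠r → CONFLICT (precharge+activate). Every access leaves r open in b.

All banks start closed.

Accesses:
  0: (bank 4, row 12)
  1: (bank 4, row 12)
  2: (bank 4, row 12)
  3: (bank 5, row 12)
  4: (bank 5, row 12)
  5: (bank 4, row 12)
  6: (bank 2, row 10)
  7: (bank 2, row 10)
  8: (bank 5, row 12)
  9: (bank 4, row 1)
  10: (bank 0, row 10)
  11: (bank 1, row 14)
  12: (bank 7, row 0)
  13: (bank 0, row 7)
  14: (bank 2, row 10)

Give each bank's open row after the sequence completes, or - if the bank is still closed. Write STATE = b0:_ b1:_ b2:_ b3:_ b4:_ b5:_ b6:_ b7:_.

0: bank 4 row 12 — prev None → EMPTY
1: bank 4 row 12 — prev 12 → HIT
2: bank 4 row 12 — prev 12 → HIT
3: bank 5 row 12 — prev None → EMPTY
4: bank 5 row 12 — prev 12 → HIT
5: bank 4 row 12 — prev 12 → HIT
6: bank 2 row 10 — prev None → EMPTY
7: bank 2 row 10 — prev 10 → HIT
8: bank 5 row 12 — prev 12 → HIT
9: bank 4 row 1 — prev 12 → CONFLICT
10: bank 0 row 10 — prev None → EMPTY
11: bank 1 row 14 — prev None → EMPTY
12: bank 7 row 0 — prev None → EMPTY
13: bank 0 row 7 — prev 10 → CONFLICT
14: bank 2 row 10 — prev 10 → HIT

STATE = b0:7 b1:14 b2:10 b3:- b4:1 b5:12 b6:- b7:0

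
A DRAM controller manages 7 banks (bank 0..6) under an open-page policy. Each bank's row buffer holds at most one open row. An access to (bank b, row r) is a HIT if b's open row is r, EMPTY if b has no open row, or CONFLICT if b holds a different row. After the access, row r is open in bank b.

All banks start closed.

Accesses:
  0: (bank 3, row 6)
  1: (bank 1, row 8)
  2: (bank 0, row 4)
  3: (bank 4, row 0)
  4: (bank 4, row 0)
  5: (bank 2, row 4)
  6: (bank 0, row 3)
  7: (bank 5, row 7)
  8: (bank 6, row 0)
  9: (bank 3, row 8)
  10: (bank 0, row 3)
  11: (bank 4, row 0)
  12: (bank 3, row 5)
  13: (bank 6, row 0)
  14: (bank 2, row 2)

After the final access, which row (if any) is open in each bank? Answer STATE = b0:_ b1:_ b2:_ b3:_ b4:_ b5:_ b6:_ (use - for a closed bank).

  [0] b3 r6: no row ⇒ E
  [1] b1 r8: no row ⇒ E
  [2] b0 r4: no row ⇒ E
  [3] b4 r0: no row ⇒ E
  [4] b4 r0: had r0 ⇒ H
  [5] b2 r4: no row ⇒ E
  [6] b0 r3: had r4 ⇒ C
  [7] b5 r7: no row ⇒ E
  [8] b6 r0: no row ⇒ E
  [9] b3 r8: had r6 ⇒ C
  [10] b0 r3: had r3 ⇒ H
  [11] b4 r0: had r0 ⇒ H
  [12] b3 r5: had r8 ⇒ C
  [13] b6 r0: had r0 ⇒ H
  [14] b2 r2: had r4 ⇒ C

STATE = b0:3 b1:8 b2:2 b3:5 b4:0 b5:7 b6:0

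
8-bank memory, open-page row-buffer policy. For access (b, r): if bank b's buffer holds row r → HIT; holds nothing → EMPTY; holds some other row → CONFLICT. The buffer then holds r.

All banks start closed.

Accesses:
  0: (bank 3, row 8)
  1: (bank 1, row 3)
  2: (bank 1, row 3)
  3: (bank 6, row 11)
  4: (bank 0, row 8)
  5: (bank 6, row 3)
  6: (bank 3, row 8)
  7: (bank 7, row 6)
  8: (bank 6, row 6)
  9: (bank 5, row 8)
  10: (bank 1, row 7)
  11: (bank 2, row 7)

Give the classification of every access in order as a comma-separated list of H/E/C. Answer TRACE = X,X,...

TRACE = E,E,H,E,E,C,H,E,C,E,C,E

0: bank 3 row 8 — prev None → EMPTY
1: bank 1 row 3 — prev None → EMPTY
2: bank 1 row 3 — prev 3 → HIT
3: bank 6 row 11 — prev None → EMPTY
4: bank 0 row 8 — prev None → EMPTY
5: bank 6 row 3 — prev 11 → CONFLICT
6: bank 3 row 8 — prev 8 → HIT
7: bank 7 row 6 — prev None → EMPTY
8: bank 6 row 6 — prev 3 → CONFLICT
9: bank 5 row 8 — prev None → EMPTY
10: bank 1 row 7 — prev 3 → CONFLICT
11: bank 2 row 7 — prev None → EMPTY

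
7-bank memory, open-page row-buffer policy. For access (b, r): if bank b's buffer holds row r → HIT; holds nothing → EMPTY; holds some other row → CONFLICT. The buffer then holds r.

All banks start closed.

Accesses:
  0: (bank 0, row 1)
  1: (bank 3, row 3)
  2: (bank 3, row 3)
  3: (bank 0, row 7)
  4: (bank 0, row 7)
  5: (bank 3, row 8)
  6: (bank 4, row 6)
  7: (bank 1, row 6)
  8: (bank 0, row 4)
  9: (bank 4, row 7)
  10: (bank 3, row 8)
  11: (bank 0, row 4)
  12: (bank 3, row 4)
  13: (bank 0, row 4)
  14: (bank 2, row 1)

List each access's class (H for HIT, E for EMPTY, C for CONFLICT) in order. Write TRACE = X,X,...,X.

TRACE = E,E,H,C,H,C,E,E,C,C,H,H,C,H,E

step 0: bank0 None->1 [EMPTY]
step 1: bank3 None->3 [EMPTY]
step 2: bank3 3->3 [HIT]
step 3: bank0 1->7 [CONFLICT]
step 4: bank0 7->7 [HIT]
step 5: bank3 3->8 [CONFLICT]
step 6: bank4 None->6 [EMPTY]
step 7: bank1 None->6 [EMPTY]
step 8: bank0 7->4 [CONFLICT]
step 9: bank4 6->7 [CONFLICT]
step 10: bank3 8->8 [HIT]
step 11: bank0 4->4 [HIT]
step 12: bank3 8->4 [CONFLICT]
step 13: bank0 4->4 [HIT]
step 14: bank2 None->1 [EMPTY]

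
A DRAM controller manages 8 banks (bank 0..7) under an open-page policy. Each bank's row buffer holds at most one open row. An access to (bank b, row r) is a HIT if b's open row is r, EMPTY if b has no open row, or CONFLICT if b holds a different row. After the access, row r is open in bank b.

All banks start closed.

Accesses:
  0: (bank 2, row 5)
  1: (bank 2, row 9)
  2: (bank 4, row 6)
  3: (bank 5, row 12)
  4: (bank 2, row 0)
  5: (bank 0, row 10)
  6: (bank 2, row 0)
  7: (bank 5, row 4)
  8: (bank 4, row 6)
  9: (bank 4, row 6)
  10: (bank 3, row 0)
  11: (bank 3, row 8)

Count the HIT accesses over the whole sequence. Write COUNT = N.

COUNT = 3

0: bank 2 row 5 — prev None → EMPTY
1: bank 2 row 9 — prev 5 → CONFLICT
2: bank 4 row 6 — prev None → EMPTY
3: bank 5 row 12 — prev None → EMPTY
4: bank 2 row 0 — prev 9 → CONFLICT
5: bank 0 row 10 — prev None → EMPTY
6: bank 2 row 0 — prev 0 → HIT
7: bank 5 row 4 — prev 12 → CONFLICT
8: bank 4 row 6 — prev 6 → HIT
9: bank 4 row 6 — prev 6 → HIT
10: bank 3 row 0 — prev None → EMPTY
11: bank 3 row 8 — prev 0 → CONFLICT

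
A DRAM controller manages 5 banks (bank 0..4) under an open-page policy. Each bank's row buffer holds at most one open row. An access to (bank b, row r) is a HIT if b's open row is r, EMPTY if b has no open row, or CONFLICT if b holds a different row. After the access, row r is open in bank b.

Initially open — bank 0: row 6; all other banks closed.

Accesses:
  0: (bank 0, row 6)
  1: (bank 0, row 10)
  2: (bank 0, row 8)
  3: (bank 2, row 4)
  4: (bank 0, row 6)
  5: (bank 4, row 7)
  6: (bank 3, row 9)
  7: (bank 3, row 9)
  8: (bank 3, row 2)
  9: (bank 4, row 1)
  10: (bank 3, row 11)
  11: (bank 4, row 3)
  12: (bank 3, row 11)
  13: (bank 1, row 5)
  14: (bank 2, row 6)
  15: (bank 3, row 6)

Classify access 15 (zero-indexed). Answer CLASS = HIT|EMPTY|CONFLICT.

CLASS = CONFLICT

  [0] b0 r6: had r6 ⇒ H
  [1] b0 r10: had r6 ⇒ C
  [2] b0 r8: had r10 ⇒ C
  [3] b2 r4: no row ⇒ E
  [4] b0 r6: had r8 ⇒ C
  [5] b4 r7: no row ⇒ E
  [6] b3 r9: no row ⇒ E
  [7] b3 r9: had r9 ⇒ H
  [8] b3 r2: had r9 ⇒ C
  [9] b4 r1: had r7 ⇒ C
  [10] b3 r11: had r2 ⇒ C
  [11] b4 r3: had r1 ⇒ C
  [12] b3 r11: had r11 ⇒ H
  [13] b1 r5: no row ⇒ E
  [14] b2 r6: had r4 ⇒ C
  [15] b3 r6: had r11 ⇒ C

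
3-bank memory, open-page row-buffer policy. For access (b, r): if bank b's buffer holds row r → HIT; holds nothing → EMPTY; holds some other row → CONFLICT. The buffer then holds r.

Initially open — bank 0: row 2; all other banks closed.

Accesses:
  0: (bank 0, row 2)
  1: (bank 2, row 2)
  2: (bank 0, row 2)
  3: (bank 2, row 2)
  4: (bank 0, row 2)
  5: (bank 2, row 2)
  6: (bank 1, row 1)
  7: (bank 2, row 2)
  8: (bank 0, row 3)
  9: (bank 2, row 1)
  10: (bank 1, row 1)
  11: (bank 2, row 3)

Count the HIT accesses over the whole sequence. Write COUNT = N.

COUNT = 7

step 0: bank0 2->2 [HIT]
step 1: bank2 None->2 [EMPTY]
step 2: bank0 2->2 [HIT]
step 3: bank2 2->2 [HIT]
step 4: bank0 2->2 [HIT]
step 5: bank2 2->2 [HIT]
step 6: bank1 None->1 [EMPTY]
step 7: bank2 2->2 [HIT]
step 8: bank0 2->3 [CONFLICT]
step 9: bank2 2->1 [CONFLICT]
step 10: bank1 1->1 [HIT]
step 11: bank2 1->3 [CONFLICT]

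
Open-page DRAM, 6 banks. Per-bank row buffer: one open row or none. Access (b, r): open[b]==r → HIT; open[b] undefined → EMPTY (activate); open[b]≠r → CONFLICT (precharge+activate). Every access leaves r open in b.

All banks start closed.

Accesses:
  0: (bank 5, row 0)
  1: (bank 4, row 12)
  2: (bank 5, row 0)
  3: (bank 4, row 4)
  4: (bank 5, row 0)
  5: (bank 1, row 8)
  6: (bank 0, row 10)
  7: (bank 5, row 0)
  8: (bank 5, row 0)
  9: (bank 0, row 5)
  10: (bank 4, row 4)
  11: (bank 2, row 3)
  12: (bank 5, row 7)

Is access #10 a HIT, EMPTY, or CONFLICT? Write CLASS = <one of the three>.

step 0: bank5 None->0 [EMPTY]
step 1: bank4 None->12 [EMPTY]
step 2: bank5 0->0 [HIT]
step 3: bank4 12->4 [CONFLICT]
step 4: bank5 0->0 [HIT]
step 5: bank1 None->8 [EMPTY]
step 6: bank0 None->10 [EMPTY]
step 7: bank5 0->0 [HIT]
step 8: bank5 0->0 [HIT]
step 9: bank0 10->5 [CONFLICT]
step 10: bank4 4->4 [HIT]
step 11: bank2 None->3 [EMPTY]
step 12: bank5 0->7 [CONFLICT]

CLASS = HIT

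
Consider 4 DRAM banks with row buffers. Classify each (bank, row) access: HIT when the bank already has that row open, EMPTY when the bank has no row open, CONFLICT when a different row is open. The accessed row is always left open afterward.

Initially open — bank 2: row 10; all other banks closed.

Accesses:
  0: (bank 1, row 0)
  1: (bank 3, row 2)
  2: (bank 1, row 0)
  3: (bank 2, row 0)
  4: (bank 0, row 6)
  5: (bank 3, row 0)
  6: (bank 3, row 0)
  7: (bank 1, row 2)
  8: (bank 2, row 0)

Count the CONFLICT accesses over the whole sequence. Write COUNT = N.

step 0: bank1 None->0 [EMPTY]
step 1: bank3 None->2 [EMPTY]
step 2: bank1 0->0 [HIT]
step 3: bank2 10->0 [CONFLICT]
step 4: bank0 None->6 [EMPTY]
step 5: bank3 2->0 [CONFLICT]
step 6: bank3 0->0 [HIT]
step 7: bank1 0->2 [CONFLICT]
step 8: bank2 0->0 [HIT]

COUNT = 3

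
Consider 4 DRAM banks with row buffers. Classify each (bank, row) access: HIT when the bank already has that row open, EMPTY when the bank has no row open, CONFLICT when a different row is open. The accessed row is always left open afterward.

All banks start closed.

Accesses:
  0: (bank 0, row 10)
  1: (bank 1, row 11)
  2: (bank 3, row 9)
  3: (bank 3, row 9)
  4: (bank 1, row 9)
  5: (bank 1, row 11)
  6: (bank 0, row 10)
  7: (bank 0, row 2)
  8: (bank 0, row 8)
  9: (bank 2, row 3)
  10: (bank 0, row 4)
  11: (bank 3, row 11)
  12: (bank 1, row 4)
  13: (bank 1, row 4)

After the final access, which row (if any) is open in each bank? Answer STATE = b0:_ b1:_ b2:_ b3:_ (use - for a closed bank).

STATE = b0:4 b1:4 b2:3 b3:11

#0 (0,10) E
#1 (1,11) E
#2 (3,9) E
#3 (3,9) H  (was 9)
#4 (1,9) C  (was 11)
#5 (1,11) C  (was 9)
#6 (0,10) H  (was 10)
#7 (0,2) C  (was 10)
#8 (0,8) C  (was 2)
#9 (2,3) E
#10 (0,4) C  (was 8)
#11 (3,11) C  (was 9)
#12 (1,4) C  (was 11)
#13 (1,4) H  (was 4)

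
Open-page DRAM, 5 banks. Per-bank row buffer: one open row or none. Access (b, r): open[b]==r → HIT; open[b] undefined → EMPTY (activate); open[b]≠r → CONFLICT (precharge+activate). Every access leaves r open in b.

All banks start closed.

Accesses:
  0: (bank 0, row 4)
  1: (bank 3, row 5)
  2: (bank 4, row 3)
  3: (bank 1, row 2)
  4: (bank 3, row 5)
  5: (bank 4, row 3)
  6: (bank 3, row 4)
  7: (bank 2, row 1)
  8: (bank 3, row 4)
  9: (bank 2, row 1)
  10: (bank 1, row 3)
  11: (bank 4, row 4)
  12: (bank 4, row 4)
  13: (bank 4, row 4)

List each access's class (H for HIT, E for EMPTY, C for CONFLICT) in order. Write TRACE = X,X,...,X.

#0 (0,4) E
#1 (3,5) E
#2 (4,3) E
#3 (1,2) E
#4 (3,5) H  (was 5)
#5 (4,3) H  (was 3)
#6 (3,4) C  (was 5)
#7 (2,1) E
#8 (3,4) H  (was 4)
#9 (2,1) H  (was 1)
#10 (1,3) C  (was 2)
#11 (4,4) C  (was 3)
#12 (4,4) H  (was 4)
#13 (4,4) H  (was 4)

TRACE = E,E,E,E,H,H,C,E,H,H,C,C,H,H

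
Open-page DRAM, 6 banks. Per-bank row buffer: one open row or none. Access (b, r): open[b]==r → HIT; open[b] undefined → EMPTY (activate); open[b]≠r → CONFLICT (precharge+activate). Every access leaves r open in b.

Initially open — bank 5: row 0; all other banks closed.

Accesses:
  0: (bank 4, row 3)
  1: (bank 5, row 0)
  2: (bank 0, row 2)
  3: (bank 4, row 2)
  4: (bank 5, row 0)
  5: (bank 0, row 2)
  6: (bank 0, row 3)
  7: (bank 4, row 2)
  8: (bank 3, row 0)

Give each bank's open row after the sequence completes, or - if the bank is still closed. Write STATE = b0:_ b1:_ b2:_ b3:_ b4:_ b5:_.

STATE = b0:3 b1:- b2:- b3:0 b4:2 b5:0

0: bank 4 row 3 — prev None → EMPTY
1: bank 5 row 0 — prev 0 → HIT
2: bank 0 row 2 — prev None → EMPTY
3: bank 4 row 2 — prev 3 → CONFLICT
4: bank 5 row 0 — prev 0 → HIT
5: bank 0 row 2 — prev 2 → HIT
6: bank 0 row 3 — prev 2 → CONFLICT
7: bank 4 row 2 — prev 2 → HIT
8: bank 3 row 0 — prev None → EMPTY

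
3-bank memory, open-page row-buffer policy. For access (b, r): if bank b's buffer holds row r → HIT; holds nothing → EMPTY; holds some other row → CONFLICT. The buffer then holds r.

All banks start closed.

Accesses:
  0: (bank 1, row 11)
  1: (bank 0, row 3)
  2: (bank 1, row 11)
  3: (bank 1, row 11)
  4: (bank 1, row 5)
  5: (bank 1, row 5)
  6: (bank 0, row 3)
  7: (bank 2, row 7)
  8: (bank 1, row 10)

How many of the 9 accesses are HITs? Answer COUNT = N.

#0 (1,11) E
#1 (0,3) E
#2 (1,11) H  (was 11)
#3 (1,11) H  (was 11)
#4 (1,5) C  (was 11)
#5 (1,5) H  (was 5)
#6 (0,3) H  (was 3)
#7 (2,7) E
#8 (1,10) C  (was 5)

COUNT = 4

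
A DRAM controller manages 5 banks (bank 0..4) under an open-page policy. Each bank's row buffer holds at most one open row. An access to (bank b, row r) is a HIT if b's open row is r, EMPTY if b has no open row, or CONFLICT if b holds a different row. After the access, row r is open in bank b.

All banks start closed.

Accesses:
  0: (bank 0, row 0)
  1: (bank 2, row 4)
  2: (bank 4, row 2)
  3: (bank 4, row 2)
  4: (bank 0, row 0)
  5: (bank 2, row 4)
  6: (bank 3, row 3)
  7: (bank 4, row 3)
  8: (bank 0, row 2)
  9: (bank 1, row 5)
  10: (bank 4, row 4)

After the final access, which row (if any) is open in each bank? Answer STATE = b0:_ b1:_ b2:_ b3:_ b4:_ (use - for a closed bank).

STATE = b0:2 b1:5 b2:4 b3:3 b4:4

step 0: bank0 None->0 [EMPTY]
step 1: bank2 None->4 [EMPTY]
step 2: bank4 None->2 [EMPTY]
step 3: bank4 2->2 [HIT]
step 4: bank0 0->0 [HIT]
step 5: bank2 4->4 [HIT]
step 6: bank3 None->3 [EMPTY]
step 7: bank4 2->3 [CONFLICT]
step 8: bank0 0->2 [CONFLICT]
step 9: bank1 None->5 [EMPTY]
step 10: bank4 3->4 [CONFLICT]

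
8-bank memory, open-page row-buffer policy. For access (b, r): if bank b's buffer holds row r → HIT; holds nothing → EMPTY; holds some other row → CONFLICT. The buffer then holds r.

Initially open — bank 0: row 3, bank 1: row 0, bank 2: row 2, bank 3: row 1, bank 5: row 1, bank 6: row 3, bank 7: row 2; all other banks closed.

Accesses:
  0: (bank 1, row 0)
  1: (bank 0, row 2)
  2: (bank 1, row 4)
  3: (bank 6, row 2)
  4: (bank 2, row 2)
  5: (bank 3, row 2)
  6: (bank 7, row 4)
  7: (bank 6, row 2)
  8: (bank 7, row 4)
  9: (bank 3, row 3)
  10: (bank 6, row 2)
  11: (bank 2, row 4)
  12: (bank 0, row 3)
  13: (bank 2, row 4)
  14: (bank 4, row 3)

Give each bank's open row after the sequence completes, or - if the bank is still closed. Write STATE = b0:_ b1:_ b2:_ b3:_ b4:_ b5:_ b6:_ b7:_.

0: bank 1 row 0 — prev 0 → HIT
1: bank 0 row 2 — prev 3 → CONFLICT
2: bank 1 row 4 — prev 0 → CONFLICT
3: bank 6 row 2 — prev 3 → CONFLICT
4: bank 2 row 2 — prev 2 → HIT
5: bank 3 row 2 — prev 1 → CONFLICT
6: bank 7 row 4 — prev 2 → CONFLICT
7: bank 6 row 2 — prev 2 → HIT
8: bank 7 row 4 — prev 4 → HIT
9: bank 3 row 3 — prev 2 → CONFLICT
10: bank 6 row 2 — prev 2 → HIT
11: bank 2 row 4 — prev 2 → CONFLICT
12: bank 0 row 3 — prev 2 → CONFLICT
13: bank 2 row 4 — prev 4 → HIT
14: bank 4 row 3 — prev None → EMPTY

STATE = b0:3 b1:4 b2:4 b3:3 b4:3 b5:1 b6:2 b7:4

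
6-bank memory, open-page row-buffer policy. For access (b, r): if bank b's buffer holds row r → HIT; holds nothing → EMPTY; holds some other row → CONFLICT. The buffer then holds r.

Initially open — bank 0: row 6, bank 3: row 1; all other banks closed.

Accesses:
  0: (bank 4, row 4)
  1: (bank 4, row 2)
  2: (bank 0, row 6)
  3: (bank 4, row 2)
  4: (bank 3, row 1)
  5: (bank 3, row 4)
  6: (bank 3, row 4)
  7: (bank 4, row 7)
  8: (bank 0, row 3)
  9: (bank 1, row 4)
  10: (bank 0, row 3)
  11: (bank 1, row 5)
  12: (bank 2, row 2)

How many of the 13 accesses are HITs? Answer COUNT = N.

0: bank 4 row 4 — prev None → EMPTY
1: bank 4 row 2 — prev 4 → CONFLICT
2: bank 0 row 6 — prev 6 → HIT
3: bank 4 row 2 — prev 2 → HIT
4: bank 3 row 1 — prev 1 → HIT
5: bank 3 row 4 — prev 1 → CONFLICT
6: bank 3 row 4 — prev 4 → HIT
7: bank 4 row 7 — prev 2 → CONFLICT
8: bank 0 row 3 — prev 6 → CONFLICT
9: bank 1 row 4 — prev None → EMPTY
10: bank 0 row 3 — prev 3 → HIT
11: bank 1 row 5 — prev 4 → CONFLICT
12: bank 2 row 2 — prev None → EMPTY

COUNT = 5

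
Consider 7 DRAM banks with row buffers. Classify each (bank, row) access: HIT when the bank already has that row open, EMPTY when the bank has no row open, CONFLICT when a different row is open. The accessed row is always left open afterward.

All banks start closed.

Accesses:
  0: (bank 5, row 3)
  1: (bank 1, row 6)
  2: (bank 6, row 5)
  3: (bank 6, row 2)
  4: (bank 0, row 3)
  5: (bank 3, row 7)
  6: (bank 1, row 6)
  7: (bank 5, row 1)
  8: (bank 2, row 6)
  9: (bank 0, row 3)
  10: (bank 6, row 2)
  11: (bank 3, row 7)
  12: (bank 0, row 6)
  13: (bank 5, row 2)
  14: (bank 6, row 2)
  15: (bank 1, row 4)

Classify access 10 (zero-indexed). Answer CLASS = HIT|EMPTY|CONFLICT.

#0 (5,3) E
#1 (1,6) E
#2 (6,5) E
#3 (6,2) C  (was 5)
#4 (0,3) E
#5 (3,7) E
#6 (1,6) H  (was 6)
#7 (5,1) C  (was 3)
#8 (2,6) E
#9 (0,3) H  (was 3)
#10 (6,2) H  (was 2)
#11 (3,7) H  (was 7)
#12 (0,6) C  (was 3)
#13 (5,2) C  (was 1)
#14 (6,2) H  (was 2)
#15 (1,4) C  (was 6)

CLASS = HIT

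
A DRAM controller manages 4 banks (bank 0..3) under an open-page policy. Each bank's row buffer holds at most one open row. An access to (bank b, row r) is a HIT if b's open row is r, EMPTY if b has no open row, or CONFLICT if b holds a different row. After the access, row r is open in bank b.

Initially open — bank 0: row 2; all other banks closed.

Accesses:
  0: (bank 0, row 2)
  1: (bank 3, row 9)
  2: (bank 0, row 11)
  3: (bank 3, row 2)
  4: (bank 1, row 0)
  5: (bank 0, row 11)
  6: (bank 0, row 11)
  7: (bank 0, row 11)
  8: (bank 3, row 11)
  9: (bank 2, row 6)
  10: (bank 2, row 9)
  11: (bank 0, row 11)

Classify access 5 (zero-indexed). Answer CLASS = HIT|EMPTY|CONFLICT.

CLASS = HIT

0: bank 0 row 2 — prev 2 → HIT
1: bank 3 row 9 — prev None → EMPTY
2: bank 0 row 11 — prev 2 → CONFLICT
3: bank 3 row 2 — prev 9 → CONFLICT
4: bank 1 row 0 — prev None → EMPTY
5: bank 0 row 11 — prev 11 → HIT
6: bank 0 row 11 — prev 11 → HIT
7: bank 0 row 11 — prev 11 → HIT
8: bank 3 row 11 — prev 2 → CONFLICT
9: bank 2 row 6 — prev None → EMPTY
10: bank 2 row 9 — prev 6 → CONFLICT
11: bank 0 row 11 — prev 11 → HIT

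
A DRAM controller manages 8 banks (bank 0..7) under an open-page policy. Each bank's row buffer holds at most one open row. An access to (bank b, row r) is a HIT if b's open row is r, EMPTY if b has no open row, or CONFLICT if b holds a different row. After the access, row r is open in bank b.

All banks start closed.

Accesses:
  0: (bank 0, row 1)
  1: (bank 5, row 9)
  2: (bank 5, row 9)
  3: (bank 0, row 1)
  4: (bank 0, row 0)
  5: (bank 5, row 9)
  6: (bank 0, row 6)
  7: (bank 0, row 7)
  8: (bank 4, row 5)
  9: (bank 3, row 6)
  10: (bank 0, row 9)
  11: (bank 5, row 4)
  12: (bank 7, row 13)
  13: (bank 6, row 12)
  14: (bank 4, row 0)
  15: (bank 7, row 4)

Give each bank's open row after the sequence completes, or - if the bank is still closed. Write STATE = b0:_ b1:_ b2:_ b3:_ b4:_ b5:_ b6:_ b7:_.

  [0] b0 r1: no row ⇒ E
  [1] b5 r9: no row ⇒ E
  [2] b5 r9: had r9 ⇒ H
  [3] b0 r1: had r1 ⇒ H
  [4] b0 r0: had r1 ⇒ C
  [5] b5 r9: had r9 ⇒ H
  [6] b0 r6: had r0 ⇒ C
  [7] b0 r7: had r6 ⇒ C
  [8] b4 r5: no row ⇒ E
  [9] b3 r6: no row ⇒ E
  [10] b0 r9: had r7 ⇒ C
  [11] b5 r4: had r9 ⇒ C
  [12] b7 r13: no row ⇒ E
  [13] b6 r12: no row ⇒ E
  [14] b4 r0: had r5 ⇒ C
  [15] b7 r4: had r13 ⇒ C

STATE = b0:9 b1:- b2:- b3:6 b4:0 b5:4 b6:12 b7:4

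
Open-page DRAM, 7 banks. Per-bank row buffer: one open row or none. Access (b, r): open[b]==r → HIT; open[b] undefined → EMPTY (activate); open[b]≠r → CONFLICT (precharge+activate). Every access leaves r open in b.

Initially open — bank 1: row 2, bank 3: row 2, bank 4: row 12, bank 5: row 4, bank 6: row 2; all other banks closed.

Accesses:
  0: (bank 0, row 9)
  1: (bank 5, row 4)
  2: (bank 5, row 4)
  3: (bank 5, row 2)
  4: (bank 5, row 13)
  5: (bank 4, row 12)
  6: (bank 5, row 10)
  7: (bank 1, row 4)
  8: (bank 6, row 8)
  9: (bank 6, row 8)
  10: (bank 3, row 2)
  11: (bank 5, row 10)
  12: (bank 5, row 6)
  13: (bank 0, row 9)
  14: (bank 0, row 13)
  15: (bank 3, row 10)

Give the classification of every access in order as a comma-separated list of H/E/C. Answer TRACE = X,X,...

TRACE = E,H,H,C,C,H,C,C,C,H,H,H,C,H,C,C

  [0] b0 r9: no row ⇒ E
  [1] b5 r4: had r4 ⇒ H
  [2] b5 r4: had r4 ⇒ H
  [3] b5 r2: had r4 ⇒ C
  [4] b5 r13: had r2 ⇒ C
  [5] b4 r12: had r12 ⇒ H
  [6] b5 r10: had r13 ⇒ C
  [7] b1 r4: had r2 ⇒ C
  [8] b6 r8: had r2 ⇒ C
  [9] b6 r8: had r8 ⇒ H
  [10] b3 r2: had r2 ⇒ H
  [11] b5 r10: had r10 ⇒ H
  [12] b5 r6: had r10 ⇒ C
  [13] b0 r9: had r9 ⇒ H
  [14] b0 r13: had r9 ⇒ C
  [15] b3 r10: had r2 ⇒ C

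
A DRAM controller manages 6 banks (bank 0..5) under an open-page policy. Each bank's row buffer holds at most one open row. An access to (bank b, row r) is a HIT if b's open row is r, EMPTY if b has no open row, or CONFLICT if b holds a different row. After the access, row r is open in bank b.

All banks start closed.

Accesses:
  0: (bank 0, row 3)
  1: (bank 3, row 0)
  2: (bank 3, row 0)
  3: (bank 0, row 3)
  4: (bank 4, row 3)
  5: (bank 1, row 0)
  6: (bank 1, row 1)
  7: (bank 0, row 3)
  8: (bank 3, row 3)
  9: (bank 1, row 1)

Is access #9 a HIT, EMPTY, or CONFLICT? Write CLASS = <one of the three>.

CLASS = HIT

#0 (0,3) E
#1 (3,0) E
#2 (3,0) H  (was 0)
#3 (0,3) H  (was 3)
#4 (4,3) E
#5 (1,0) E
#6 (1,1) C  (was 0)
#7 (0,3) H  (was 3)
#8 (3,3) C  (was 0)
#9 (1,1) H  (was 1)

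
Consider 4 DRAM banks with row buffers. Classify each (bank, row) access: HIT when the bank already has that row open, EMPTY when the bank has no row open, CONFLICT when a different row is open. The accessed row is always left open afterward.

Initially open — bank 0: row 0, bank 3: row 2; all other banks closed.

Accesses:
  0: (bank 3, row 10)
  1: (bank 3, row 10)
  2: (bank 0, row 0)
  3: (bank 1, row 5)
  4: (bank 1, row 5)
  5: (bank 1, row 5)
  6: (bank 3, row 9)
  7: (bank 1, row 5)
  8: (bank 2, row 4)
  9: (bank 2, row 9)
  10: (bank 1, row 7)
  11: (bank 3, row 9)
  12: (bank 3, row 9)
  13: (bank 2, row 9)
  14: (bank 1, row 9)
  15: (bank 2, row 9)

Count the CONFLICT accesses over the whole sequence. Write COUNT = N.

  [0] b3 r10: had r2 ⇒ C
  [1] b3 r10: had r10 ⇒ H
  [2] b0 r0: had r0 ⇒ H
  [3] b1 r5: no row ⇒ E
  [4] b1 r5: had r5 ⇒ H
  [5] b1 r5: had r5 ⇒ H
  [6] b3 r9: had r10 ⇒ C
  [7] b1 r5: had r5 ⇒ H
  [8] b2 r4: no row ⇒ E
  [9] b2 r9: had r4 ⇒ C
  [10] b1 r7: had r5 ⇒ C
  [11] b3 r9: had r9 ⇒ H
  [12] b3 r9: had r9 ⇒ H
  [13] b2 r9: had r9 ⇒ H
  [14] b1 r9: had r7 ⇒ C
  [15] b2 r9: had r9 ⇒ H

COUNT = 5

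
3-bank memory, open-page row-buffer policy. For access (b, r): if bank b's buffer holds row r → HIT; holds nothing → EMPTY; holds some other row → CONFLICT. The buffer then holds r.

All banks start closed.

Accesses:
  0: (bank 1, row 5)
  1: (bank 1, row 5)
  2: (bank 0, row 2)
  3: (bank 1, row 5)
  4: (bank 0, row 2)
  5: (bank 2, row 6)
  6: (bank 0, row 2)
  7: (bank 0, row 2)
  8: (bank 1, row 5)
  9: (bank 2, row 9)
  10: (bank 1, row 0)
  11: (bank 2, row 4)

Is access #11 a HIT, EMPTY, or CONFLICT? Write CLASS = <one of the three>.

CLASS = CONFLICT

0: bank 1 row 5 — prev None → EMPTY
1: bank 1 row 5 — prev 5 → HIT
2: bank 0 row 2 — prev None → EMPTY
3: bank 1 row 5 — prev 5 → HIT
4: bank 0 row 2 — prev 2 → HIT
5: bank 2 row 6 — prev None → EMPTY
6: bank 0 row 2 — prev 2 → HIT
7: bank 0 row 2 — prev 2 → HIT
8: bank 1 row 5 — prev 5 → HIT
9: bank 2 row 9 — prev 6 → CONFLICT
10: bank 1 row 0 — prev 5 → CONFLICT
11: bank 2 row 4 — prev 9 → CONFLICT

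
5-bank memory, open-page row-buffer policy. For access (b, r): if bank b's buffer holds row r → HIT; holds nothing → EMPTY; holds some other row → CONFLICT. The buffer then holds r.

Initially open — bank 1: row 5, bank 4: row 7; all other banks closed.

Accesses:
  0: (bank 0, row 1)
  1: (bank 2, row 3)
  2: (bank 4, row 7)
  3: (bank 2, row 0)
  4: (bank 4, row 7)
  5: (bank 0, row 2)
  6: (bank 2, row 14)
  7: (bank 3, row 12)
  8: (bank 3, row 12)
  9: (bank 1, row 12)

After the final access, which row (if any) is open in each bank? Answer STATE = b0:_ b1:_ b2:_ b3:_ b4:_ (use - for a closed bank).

STATE = b0:2 b1:12 b2:14 b3:12 b4:7

0: bank 0 row 1 — prev None → EMPTY
1: bank 2 row 3 — prev None → EMPTY
2: bank 4 row 7 — prev 7 → HIT
3: bank 2 row 0 — prev 3 → CONFLICT
4: bank 4 row 7 — prev 7 → HIT
5: bank 0 row 2 — prev 1 → CONFLICT
6: bank 2 row 14 — prev 0 → CONFLICT
7: bank 3 row 12 — prev None → EMPTY
8: bank 3 row 12 — prev 12 → HIT
9: bank 1 row 12 — prev 5 → CONFLICT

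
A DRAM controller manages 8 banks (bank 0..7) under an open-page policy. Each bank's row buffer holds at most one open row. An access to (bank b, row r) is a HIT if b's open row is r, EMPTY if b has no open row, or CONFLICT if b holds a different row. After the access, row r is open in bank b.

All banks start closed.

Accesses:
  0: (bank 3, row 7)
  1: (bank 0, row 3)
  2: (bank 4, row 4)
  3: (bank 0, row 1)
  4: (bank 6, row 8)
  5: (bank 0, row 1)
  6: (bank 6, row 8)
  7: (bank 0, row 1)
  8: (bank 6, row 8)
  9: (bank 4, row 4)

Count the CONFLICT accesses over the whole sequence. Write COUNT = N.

COUNT = 1

step 0: bank3 None->7 [EMPTY]
step 1: bank0 None->3 [EMPTY]
step 2: bank4 None->4 [EMPTY]
step 3: bank0 3->1 [CONFLICT]
step 4: bank6 None->8 [EMPTY]
step 5: bank0 1->1 [HIT]
step 6: bank6 8->8 [HIT]
step 7: bank0 1->1 [HIT]
step 8: bank6 8->8 [HIT]
step 9: bank4 4->4 [HIT]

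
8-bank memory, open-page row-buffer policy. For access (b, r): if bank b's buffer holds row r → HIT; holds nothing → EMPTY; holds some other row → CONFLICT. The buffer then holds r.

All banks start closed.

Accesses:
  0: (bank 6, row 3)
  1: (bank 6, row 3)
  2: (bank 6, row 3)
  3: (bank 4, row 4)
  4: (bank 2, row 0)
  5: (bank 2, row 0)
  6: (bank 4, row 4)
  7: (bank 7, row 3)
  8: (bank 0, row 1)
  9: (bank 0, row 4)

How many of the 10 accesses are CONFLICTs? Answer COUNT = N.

  [0] b6 r3: no row ⇒ E
  [1] b6 r3: had r3 ⇒ H
  [2] b6 r3: had r3 ⇒ H
  [3] b4 r4: no row ⇒ E
  [4] b2 r0: no row ⇒ E
  [5] b2 r0: had r0 ⇒ H
  [6] b4 r4: had r4 ⇒ H
  [7] b7 r3: no row ⇒ E
  [8] b0 r1: no row ⇒ E
  [9] b0 r4: had r1 ⇒ C

COUNT = 1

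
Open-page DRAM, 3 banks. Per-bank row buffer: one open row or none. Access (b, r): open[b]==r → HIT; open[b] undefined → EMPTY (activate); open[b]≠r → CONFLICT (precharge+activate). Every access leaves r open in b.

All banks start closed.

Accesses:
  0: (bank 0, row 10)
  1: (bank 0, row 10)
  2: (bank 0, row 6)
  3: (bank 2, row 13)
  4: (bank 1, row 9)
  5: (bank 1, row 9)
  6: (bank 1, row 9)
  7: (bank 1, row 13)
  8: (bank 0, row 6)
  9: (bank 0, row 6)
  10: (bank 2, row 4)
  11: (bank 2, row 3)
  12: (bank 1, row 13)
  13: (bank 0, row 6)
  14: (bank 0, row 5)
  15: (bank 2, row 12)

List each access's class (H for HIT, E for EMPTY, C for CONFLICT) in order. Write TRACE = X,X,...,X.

TRACE = E,H,C,E,E,H,H,C,H,H,C,C,H,H,C,C

step 0: bank0 None->10 [EMPTY]
step 1: bank0 10->10 [HIT]
step 2: bank0 10->6 [CONFLICT]
step 3: bank2 None->13 [EMPTY]
step 4: bank1 None->9 [EMPTY]
step 5: bank1 9->9 [HIT]
step 6: bank1 9->9 [HIT]
step 7: bank1 9->13 [CONFLICT]
step 8: bank0 6->6 [HIT]
step 9: bank0 6->6 [HIT]
step 10: bank2 13->4 [CONFLICT]
step 11: bank2 4->3 [CONFLICT]
step 12: bank1 13->13 [HIT]
step 13: bank0 6->6 [HIT]
step 14: bank0 6->5 [CONFLICT]
step 15: bank2 3->12 [CONFLICT]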